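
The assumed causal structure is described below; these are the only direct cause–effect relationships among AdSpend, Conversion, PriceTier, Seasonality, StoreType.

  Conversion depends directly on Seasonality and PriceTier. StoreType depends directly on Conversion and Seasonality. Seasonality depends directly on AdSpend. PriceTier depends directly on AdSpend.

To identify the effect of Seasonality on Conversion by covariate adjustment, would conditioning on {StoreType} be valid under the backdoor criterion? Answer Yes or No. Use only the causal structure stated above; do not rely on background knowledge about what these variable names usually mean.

Backdoor paths from Seasonality to Conversion (paths whose first edge points into Seasonality):
  P1: Seasonality <- AdSpend -> PriceTier -> Conversion
Condition 1 (no descendant of Seasonality in the set): FAILS — StoreType is a descendant of Seasonality.
Condition 2 (every backdoor path blocked by {StoreType}):
  P1: open — no interior node is in the conditioning set.
{StoreType} does not satisfy the backdoor criterion.

No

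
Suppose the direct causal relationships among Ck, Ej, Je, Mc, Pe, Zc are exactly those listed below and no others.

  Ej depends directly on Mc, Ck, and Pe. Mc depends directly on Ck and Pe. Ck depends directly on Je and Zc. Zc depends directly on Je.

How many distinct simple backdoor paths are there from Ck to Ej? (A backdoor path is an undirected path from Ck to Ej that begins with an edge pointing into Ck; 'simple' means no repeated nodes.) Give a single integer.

A backdoor path from Ck to Ej is any simple undirected path whose first edge points into Ck (i.e. leaves Ck via a parent).
Parents of Ck: {Je, Zc}.
No simple path from any parent of Ck reaches Ej without revisiting Ck, so there are no backdoor paths.

0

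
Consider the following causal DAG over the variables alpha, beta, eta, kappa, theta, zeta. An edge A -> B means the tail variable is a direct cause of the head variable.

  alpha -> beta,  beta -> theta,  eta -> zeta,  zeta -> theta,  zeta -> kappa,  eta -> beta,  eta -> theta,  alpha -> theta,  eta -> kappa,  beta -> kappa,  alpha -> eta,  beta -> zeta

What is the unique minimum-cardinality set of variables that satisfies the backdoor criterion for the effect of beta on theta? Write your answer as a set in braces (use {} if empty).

Variables eligible for adjustment (non-descendants of beta, excluding beta and theta): {alpha, eta}.
Backdoor paths from beta to theta:
  P1: beta <- alpha -> eta -> zeta -> theta
  P2: beta <- alpha -> eta -> theta
  P3: beta <- alpha -> eta -> kappa <- zeta -> theta
  P4: beta <- alpha -> theta
  P5: beta <- eta <- alpha -> theta
  P6: beta <- eta -> zeta -> theta
  P7: beta <- eta -> theta
  P8: beta <- eta -> kappa <- zeta -> theta
The empty set is not sufficient: P1 (beta <- alpha -> eta -> zeta -> theta) has no collider blocking it and no conditioned non-collider, so it is open.
Try {alpha, eta}:
  P1: blocked at fork node alpha ∈ conditioning set.
  P2: blocked at fork node alpha ∈ conditioning set.
  P3: blocked at fork node alpha ∈ conditioning set.
  P4: blocked at fork node alpha ∈ conditioning set.
  P5: blocked at chain node eta ∈ conditioning set.
  P6: blocked at fork node eta ∈ conditioning set.
  P7: blocked at fork node eta ∈ conditioning set.
  P8: blocked at fork node eta ∈ conditioning set.
{alpha, eta} contains no descendant of beta and blocks every backdoor path.
Every element of {alpha, eta} is needed (dropping alpha leaves P4 open; dropping eta leaves P6 open), so no proper subset is valid.
Among all size-2 subsets of the eligible variables, only {alpha, eta} blocks every backdoor path, so it is the unique smallest valid adjustment set.

{alpha, eta}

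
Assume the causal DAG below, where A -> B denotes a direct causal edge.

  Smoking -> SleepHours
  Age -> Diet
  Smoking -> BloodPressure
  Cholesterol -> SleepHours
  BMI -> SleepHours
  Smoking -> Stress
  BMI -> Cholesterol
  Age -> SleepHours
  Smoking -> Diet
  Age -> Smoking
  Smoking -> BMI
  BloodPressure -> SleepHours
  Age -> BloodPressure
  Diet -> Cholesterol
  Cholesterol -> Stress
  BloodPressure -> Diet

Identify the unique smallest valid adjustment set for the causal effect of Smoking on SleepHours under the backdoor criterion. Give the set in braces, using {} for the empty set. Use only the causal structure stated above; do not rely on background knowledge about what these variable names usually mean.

Variables eligible for adjustment (non-descendants of Smoking, excluding Smoking and SleepHours): {Age}.
Backdoor paths from Smoking to SleepHours:
  P1: Smoking <- Age -> BloodPressure -> Diet -> Cholesterol <- BMI -> SleepHours
  P2: Smoking <- Age -> BloodPressure -> Diet -> Cholesterol -> SleepHours
  P3: Smoking <- Age -> BloodPressure -> SleepHours
  P4: Smoking <- Age -> Diet <- BloodPressure -> SleepHours
  P5: Smoking <- Age -> Diet -> Cholesterol <- BMI -> SleepHours
  P6: Smoking <- Age -> Diet -> Cholesterol -> SleepHours
  P7: Smoking <- Age -> SleepHours
The empty set is not sufficient: P2 (Smoking <- Age -> BloodPressure -> Diet -> Cholesterol -> SleepHours) has no collider blocking it and no conditioned non-collider, so it is open.
Try {Age}:
  P1: blocked at fork node Age ∈ conditioning set.
  P2: blocked at fork node Age ∈ conditioning set.
  P3: blocked at fork node Age ∈ conditioning set.
  P4: blocked at fork node Age ∈ conditioning set.
  P5: blocked at fork node Age ∈ conditioning set.
  P6: blocked at fork node Age ∈ conditioning set.
  P7: blocked at fork node Age ∈ conditioning set.
{Age} contains no descendant of Smoking and blocks every backdoor path.
{Age} is the unique smallest valid adjustment set.

{Age}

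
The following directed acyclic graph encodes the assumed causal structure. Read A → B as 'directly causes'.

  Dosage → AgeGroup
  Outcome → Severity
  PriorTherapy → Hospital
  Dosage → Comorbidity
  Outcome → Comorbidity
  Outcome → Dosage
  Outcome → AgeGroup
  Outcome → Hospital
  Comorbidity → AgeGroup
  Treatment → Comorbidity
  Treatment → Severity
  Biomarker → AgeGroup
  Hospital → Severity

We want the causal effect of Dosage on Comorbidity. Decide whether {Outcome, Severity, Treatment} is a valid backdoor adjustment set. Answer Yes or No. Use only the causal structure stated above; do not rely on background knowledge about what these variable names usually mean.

Yes

Backdoor paths from Dosage to Comorbidity (paths whose first edge points into Dosage):
  P1: Dosage <- Outcome -> Hospital -> Severity <- Treatment -> Comorbidity
  P2: Dosage <- Outcome -> Comorbidity
  P3: Dosage <- Outcome -> Severity <- Treatment -> Comorbidity
  P4: Dosage <- Outcome -> AgeGroup <- Comorbidity
Condition 1 (no descendant of Dosage in the set): holds — descendants of Dosage are {AgeGroup, Comorbidity}; none are in {Outcome, Severity, Treatment}.
Condition 2 (every backdoor path blocked by {Outcome, Severity, Treatment}):
  P1: blocked at fork node Outcome ∈ conditioning set.
  P2: blocked at fork node Outcome ∈ conditioning set.
  P3: blocked at fork node Outcome ∈ conditioning set.
  P4: blocked at fork node Outcome ∈ conditioning set.
{Outcome, Severity, Treatment} satisfies the backdoor criterion.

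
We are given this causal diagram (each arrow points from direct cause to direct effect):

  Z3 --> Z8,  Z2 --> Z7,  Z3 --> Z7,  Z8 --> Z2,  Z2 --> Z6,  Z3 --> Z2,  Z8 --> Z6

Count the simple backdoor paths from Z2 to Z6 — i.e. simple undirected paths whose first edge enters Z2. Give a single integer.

2

A backdoor path from Z2 to Z6 is any simple undirected path whose first edge points into Z2 (i.e. leaves Z2 via a parent).
Parents of Z2: {Z3, Z8}.
Enumerating:
  P1: Z2 <- Z3 -> Z8 -> Z6
  P2: Z2 <- Z8 -> Z6
That exhausts the simple backdoor paths. Count: 2.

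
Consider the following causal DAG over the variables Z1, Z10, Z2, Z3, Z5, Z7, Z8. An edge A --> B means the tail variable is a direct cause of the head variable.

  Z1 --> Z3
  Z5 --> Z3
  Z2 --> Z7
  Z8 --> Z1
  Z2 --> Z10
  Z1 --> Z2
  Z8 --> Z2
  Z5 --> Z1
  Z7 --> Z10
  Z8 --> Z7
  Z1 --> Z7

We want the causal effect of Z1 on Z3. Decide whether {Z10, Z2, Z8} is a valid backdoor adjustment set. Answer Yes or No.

Backdoor paths from Z1 to Z3 (paths whose first edge points into Z1):
  P1: Z1 <- Z5 -> Z3
Condition 1 (no descendant of Z1 in the set): FAILS — Z10 and Z2 are descendants of Z1.
Condition 2 (every backdoor path blocked by {Z10, Z2, Z8}):
  P1: open — no interior node is in the conditioning set.
{Z10, Z2, Z8} does not satisfy the backdoor criterion.

No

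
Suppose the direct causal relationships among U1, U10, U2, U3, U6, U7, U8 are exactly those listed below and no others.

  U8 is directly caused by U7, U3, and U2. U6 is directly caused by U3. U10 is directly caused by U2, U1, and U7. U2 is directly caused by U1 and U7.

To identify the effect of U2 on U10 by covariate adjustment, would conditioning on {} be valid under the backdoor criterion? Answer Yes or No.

No

Backdoor paths from U2 to U10 (paths whose first edge points into U2):
  P1: U2 <- U7 -> U10
  P2: U2 <- U1 -> U10
Condition 1 (no descendant of U2 in the set): holds — descendants of U2 are {U10, U8}; none are in {}.
Condition 2 (every backdoor path blocked by {}):
  P1: open — no interior node is in the conditioning set.
  P2: open — no interior node is in the conditioning set.
{} does not satisfy the backdoor criterion.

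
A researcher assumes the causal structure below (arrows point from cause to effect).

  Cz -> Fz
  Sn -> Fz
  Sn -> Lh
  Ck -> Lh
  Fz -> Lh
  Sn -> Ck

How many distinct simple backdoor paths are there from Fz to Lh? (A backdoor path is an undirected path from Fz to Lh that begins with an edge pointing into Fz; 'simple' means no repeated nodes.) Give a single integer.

A backdoor path from Fz to Lh is any simple undirected path whose first edge points into Fz (i.e. leaves Fz via a parent).
Parents of Fz: {Cz, Sn}.
Enumerating:
  P1: Fz <- Sn -> Ck -> Lh
  P2: Fz <- Sn -> Lh
That exhausts the simple backdoor paths. Count: 2.

2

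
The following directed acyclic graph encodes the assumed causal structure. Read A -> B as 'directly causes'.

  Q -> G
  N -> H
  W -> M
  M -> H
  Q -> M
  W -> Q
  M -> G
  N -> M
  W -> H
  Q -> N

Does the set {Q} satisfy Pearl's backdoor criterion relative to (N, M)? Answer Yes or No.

Backdoor paths from N to M (paths whose first edge points into N):
  P1: N <- Q <- W -> M
  P2: N <- Q <- W -> H <- M
  P3: N <- Q -> M
  P4: N <- Q -> G <- M
Condition 1 (no descendant of N in the set): holds — descendants of N are {G, H, M}; none are in {Q}.
Condition 2 (every backdoor path blocked by {Q}):
  P1: blocked at chain node Q ∈ conditioning set.
  P2: blocked at chain node Q ∈ conditioning set.
  P3: blocked at fork node Q ∈ conditioning set.
  P4: blocked at fork node Q ∈ conditioning set.
{Q} satisfies the backdoor criterion.

Yes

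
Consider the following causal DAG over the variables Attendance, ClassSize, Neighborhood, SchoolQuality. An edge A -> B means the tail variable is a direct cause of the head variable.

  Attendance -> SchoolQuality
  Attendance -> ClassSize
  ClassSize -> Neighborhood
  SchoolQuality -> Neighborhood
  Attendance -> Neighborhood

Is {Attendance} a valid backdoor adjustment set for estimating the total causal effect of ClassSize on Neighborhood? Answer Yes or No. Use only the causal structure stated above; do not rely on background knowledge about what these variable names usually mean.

Yes

Backdoor paths from ClassSize to Neighborhood (paths whose first edge points into ClassSize):
  P1: ClassSize <- Attendance -> SchoolQuality -> Neighborhood
  P2: ClassSize <- Attendance -> Neighborhood
Condition 1 (no descendant of ClassSize in the set): holds — descendants of ClassSize are {Neighborhood}; none are in {Attendance}.
Condition 2 (every backdoor path blocked by {Attendance}):
  P1: blocked at fork node Attendance ∈ conditioning set.
  P2: blocked at fork node Attendance ∈ conditioning set.
{Attendance} satisfies the backdoor criterion.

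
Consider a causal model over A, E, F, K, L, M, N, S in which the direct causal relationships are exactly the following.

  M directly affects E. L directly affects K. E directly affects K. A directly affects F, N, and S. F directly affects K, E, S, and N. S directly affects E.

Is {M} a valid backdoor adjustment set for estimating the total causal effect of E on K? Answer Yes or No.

Backdoor paths from E to K (paths whose first edge points into E):
  P1: E <- F -> K
  P2: E <- S <- A -> F -> K
  P3: E <- S <- A -> N <- F -> K
  P4: E <- S <- F -> K
Condition 1 (no descendant of E in the set): holds — descendants of E are {K}; none are in {M}.
Condition 2 (every backdoor path blocked by {M}):
  P1: open — no interior node is in the conditioning set.
  P2: open — no interior node is in the conditioning set.
  P3: blocked at collider N (neither it nor any descendant is in the conditioning set).
  P4: open — no interior node is in the conditioning set.
{M} does not satisfy the backdoor criterion.

No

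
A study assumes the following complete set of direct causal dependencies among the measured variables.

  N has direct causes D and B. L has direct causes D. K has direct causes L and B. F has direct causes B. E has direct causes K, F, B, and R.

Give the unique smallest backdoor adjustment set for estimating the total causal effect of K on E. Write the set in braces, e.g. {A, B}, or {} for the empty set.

Variables eligible for adjustment (non-descendants of K, excluding K and E): {B, D, F, L, N, R}.
Backdoor paths from K to E:
  P1: K <- B -> F -> E
  P2: K <- B -> E
  P3: K <- L <- D -> N <- B -> F -> E
  P4: K <- L <- D -> N <- B -> E
The empty set is not sufficient: P1 (K <- B -> F -> E) has no collider blocking it and no conditioned non-collider, so it is open.
Try {B}:
  P1: blocked at fork node B ∈ conditioning set.
  P2: blocked at fork node B ∈ conditioning set.
  P3: blocked at collider N (neither it nor any descendant is in the conditioning set).
  P4: blocked at collider N (neither it nor any descendant is in the conditioning set).
{B} contains no descendant of K and blocks every backdoor path.
No other singleton works — e.g. {F} leaves P2 open — so {B} is the unique smallest valid adjustment set.

{B}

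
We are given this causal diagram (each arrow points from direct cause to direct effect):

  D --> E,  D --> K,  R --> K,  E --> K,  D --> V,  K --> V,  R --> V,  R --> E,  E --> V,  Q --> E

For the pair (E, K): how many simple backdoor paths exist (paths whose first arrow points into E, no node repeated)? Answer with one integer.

A backdoor path from E to K is any simple undirected path whose first edge points into E (i.e. leaves E via a parent).
Parents of E: {D, Q, R}.
Enumerating:
  P1: E <- R -> K
  P2: E <- R -> V <- D -> K
  P3: E <- R -> V <- K
  P4: E <- D -> K
  P5: E <- D -> V <- R -> K
  P6: E <- D -> V <- K
That exhausts the simple backdoor paths. Count: 6.

6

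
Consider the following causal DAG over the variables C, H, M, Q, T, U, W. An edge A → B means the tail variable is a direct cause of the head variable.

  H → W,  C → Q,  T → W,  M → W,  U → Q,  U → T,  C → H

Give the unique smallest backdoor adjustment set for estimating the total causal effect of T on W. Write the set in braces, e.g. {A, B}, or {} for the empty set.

Variables eligible for adjustment (non-descendants of T, excluding T and W): {C, H, M, Q, U}.
Backdoor paths from T to W:
  P1: T <- U -> Q <- C -> H -> W
Each backdoor path contains an unconditioned collider, so every path is already blocked with the empty conditioning set:
  P1: blocked at collider Q (neither it nor any descendant is in the conditioning set).
The empty set is therefore the unique smallest valid set.

{}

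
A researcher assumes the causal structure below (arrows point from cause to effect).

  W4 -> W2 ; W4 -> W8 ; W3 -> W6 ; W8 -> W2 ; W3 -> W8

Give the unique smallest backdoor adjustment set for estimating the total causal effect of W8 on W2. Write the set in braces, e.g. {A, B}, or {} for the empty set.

Variables eligible for adjustment (non-descendants of W8, excluding W8 and W2): {W3, W4, W6}.
Backdoor paths from W8 to W2:
  P1: W8 <- W4 -> W2
The empty set is not sufficient: P1 (W8 <- W4 -> W2) has no collider blocking it and no conditioned non-collider, so it is open.
Try {W4}:
  P1: blocked at fork node W4 ∈ conditioning set.
{W4} contains no descendant of W8 and blocks every backdoor path.
No other singleton works — e.g. {W3} leaves P1 open — so {W4} is the unique smallest valid adjustment set.

{W4}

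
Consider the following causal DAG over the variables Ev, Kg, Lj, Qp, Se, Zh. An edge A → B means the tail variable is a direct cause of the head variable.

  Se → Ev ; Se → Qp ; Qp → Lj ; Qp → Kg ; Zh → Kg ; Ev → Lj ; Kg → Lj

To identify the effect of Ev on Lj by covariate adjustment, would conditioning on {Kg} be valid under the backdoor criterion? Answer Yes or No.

Backdoor paths from Ev to Lj (paths whose first edge points into Ev):
  P1: Ev <- Se -> Qp -> Kg -> Lj
  P2: Ev <- Se -> Qp -> Lj
Condition 1 (no descendant of Ev in the set): holds — descendants of Ev are {Lj}; none are in {Kg}.
Condition 2 (every backdoor path blocked by {Kg}):
  P1: blocked at chain node Kg ∈ conditioning set.
  P2: open — no interior node is in the conditioning set.
{Kg} does not satisfy the backdoor criterion.

No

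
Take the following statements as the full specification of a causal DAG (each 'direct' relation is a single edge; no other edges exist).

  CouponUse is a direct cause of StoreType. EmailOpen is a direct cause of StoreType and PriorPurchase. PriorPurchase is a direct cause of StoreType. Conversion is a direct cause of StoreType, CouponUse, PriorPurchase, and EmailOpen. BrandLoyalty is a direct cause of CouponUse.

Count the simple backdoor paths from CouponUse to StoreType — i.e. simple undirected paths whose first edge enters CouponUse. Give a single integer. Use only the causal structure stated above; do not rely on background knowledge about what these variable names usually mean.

A backdoor path from CouponUse to StoreType is any simple undirected path whose first edge points into CouponUse (i.e. leaves CouponUse via a parent).
Parents of CouponUse: {BrandLoyalty, Conversion}.
Enumerating:
  P1: CouponUse <- Conversion -> EmailOpen -> PriorPurchase -> StoreType
  P2: CouponUse <- Conversion -> EmailOpen -> StoreType
  P3: CouponUse <- Conversion -> PriorPurchase <- EmailOpen -> StoreType
  P4: CouponUse <- Conversion -> PriorPurchase -> StoreType
  P5: CouponUse <- Conversion -> StoreType
That exhausts the simple backdoor paths. Count: 5.

5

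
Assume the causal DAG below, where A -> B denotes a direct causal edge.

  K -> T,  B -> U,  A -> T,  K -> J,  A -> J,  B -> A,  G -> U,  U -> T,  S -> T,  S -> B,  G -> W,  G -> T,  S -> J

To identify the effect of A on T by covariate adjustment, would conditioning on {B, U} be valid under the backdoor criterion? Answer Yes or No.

Backdoor paths from A to T (paths whose first edge points into A):
  P1: A <- B <- S -> J <- K -> T
  P2: A <- B <- S -> T
  P3: A <- B -> U <- G -> T
  P4: A <- B -> U -> T
Condition 1 (no descendant of A in the set): holds — descendants of A are {J, T}; none are in {B, U}.
Condition 2 (every backdoor path blocked by {B, U}):
  P1: blocked at chain node B ∈ conditioning set.
  P2: blocked at chain node B ∈ conditioning set.
  P3: blocked at fork node B ∈ conditioning set.
  P4: blocked at fork node B ∈ conditioning set.
{B, U} satisfies the backdoor criterion.

Yes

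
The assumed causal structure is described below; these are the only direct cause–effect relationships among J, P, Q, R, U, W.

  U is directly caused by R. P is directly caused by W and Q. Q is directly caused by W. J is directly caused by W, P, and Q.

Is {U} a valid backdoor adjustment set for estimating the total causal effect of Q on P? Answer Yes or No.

No

Backdoor paths from Q to P (paths whose first edge points into Q):
  P1: Q <- W -> P
  P2: Q <- W -> J <- P
Condition 1 (no descendant of Q in the set): holds — descendants of Q are {J, P}; none are in {U}.
Condition 2 (every backdoor path blocked by {U}):
  P1: open — no interior node is in the conditioning set.
  P2: blocked at collider J (neither it nor any descendant is in the conditioning set).
{U} does not satisfy the backdoor criterion.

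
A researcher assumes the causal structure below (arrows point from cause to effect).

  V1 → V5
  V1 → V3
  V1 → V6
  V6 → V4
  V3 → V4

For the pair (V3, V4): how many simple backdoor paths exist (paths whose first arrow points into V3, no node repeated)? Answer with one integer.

1

A backdoor path from V3 to V4 is any simple undirected path whose first edge points into V3 (i.e. leaves V3 via a parent).
Parents of V3: {V1}.
Enumerating:
  P1: V3 <- V1 -> V6 -> V4
That exhausts the simple backdoor paths. Count: 1.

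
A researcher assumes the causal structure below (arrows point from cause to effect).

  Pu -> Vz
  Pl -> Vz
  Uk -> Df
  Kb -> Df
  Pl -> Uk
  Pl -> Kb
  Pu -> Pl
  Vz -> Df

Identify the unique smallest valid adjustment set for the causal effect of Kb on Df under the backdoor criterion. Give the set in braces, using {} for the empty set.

Variables eligible for adjustment (non-descendants of Kb, excluding Kb and Df): {Pl, Pu, Uk, Vz}.
Backdoor paths from Kb to Df:
  P1: Kb <- Pl <- Pu -> Vz -> Df
  P2: Kb <- Pl -> Uk -> Df
  P3: Kb <- Pl -> Vz -> Df
The empty set is not sufficient: P1 (Kb <- Pl <- Pu -> Vz -> Df) has no collider blocking it and no conditioned non-collider, so it is open.
Try {Pl}:
  P1: blocked at chain node Pl ∈ conditioning set.
  P2: blocked at fork node Pl ∈ conditioning set.
  P3: blocked at fork node Pl ∈ conditioning set.
{Pl} contains no descendant of Kb and blocks every backdoor path.
No other singleton works — e.g. {Pu} leaves P2 open — so {Pl} is the unique smallest valid adjustment set.

{Pl}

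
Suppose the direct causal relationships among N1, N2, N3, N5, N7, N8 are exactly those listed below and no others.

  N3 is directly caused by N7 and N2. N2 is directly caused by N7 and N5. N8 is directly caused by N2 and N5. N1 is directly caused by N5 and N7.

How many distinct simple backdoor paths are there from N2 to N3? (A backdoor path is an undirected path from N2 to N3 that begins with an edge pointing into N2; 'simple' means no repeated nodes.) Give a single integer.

2

A backdoor path from N2 to N3 is any simple undirected path whose first edge points into N2 (i.e. leaves N2 via a parent).
Parents of N2: {N5, N7}.
Enumerating:
  P1: N2 <- N5 -> N1 <- N7 -> N3
  P2: N2 <- N7 -> N3
That exhausts the simple backdoor paths. Count: 2.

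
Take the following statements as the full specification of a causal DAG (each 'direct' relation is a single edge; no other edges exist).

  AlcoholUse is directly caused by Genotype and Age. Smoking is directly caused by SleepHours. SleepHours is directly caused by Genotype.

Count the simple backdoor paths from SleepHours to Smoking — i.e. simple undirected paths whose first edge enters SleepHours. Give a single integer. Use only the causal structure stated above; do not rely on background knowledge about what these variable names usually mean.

A backdoor path from SleepHours to Smoking is any simple undirected path whose first edge points into SleepHours (i.e. leaves SleepHours via a parent).
Parents of SleepHours: {Genotype}.
No simple path from any parent of SleepHours reaches Smoking without revisiting SleepHours, so there are no backdoor paths.

0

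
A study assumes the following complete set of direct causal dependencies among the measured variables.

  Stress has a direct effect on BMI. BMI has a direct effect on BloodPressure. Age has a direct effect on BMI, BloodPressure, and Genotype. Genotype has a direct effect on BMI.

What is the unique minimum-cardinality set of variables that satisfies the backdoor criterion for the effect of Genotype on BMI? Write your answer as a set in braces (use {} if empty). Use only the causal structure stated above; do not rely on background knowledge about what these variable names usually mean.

{Age}

Variables eligible for adjustment (non-descendants of Genotype, excluding Genotype and BMI): {Age, Stress}.
Backdoor paths from Genotype to BMI:
  P1: Genotype <- Age -> BMI
  P2: Genotype <- Age -> BloodPressure <- BMI
The empty set is not sufficient: P1 (Genotype <- Age -> BMI) has no collider blocking it and no conditioned non-collider, so it is open.
Try {Age}:
  P1: blocked at fork node Age ∈ conditioning set.
  P2: blocked at fork node Age ∈ conditioning set.
{Age} contains no descendant of Genotype and blocks every backdoor path.
No other singleton works — e.g. {Stress} leaves P1 open — so {Age} is the unique smallest valid adjustment set.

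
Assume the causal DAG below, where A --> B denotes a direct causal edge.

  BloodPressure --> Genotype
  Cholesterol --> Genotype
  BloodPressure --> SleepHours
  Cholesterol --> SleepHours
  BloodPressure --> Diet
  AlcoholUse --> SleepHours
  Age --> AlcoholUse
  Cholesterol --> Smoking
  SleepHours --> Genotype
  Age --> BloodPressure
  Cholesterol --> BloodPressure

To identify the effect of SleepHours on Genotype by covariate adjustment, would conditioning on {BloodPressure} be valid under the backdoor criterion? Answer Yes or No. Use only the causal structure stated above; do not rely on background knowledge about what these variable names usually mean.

Backdoor paths from SleepHours to Genotype (paths whose first edge points into SleepHours):
  P1: SleepHours <- AlcoholUse <- Age -> BloodPressure <- Cholesterol -> Genotype
  P2: SleepHours <- AlcoholUse <- Age -> BloodPressure -> Genotype
  P3: SleepHours <- Cholesterol -> BloodPressure -> Genotype
  P4: SleepHours <- Cholesterol -> Genotype
  P5: SleepHours <- BloodPressure <- Cholesterol -> Genotype
  P6: SleepHours <- BloodPressure -> Genotype
Condition 1 (no descendant of SleepHours in the set): holds — descendants of SleepHours are {Genotype}; none are in {BloodPressure}.
Condition 2 (every backdoor path blocked by {BloodPressure}):
  P1: open — collider(s) BloodPressure are conditioned on (or have a conditioned descendant) and no non-collider on the path is in the set.
  P2: blocked at chain node BloodPressure ∈ conditioning set.
  P3: blocked at chain node BloodPressure ∈ conditioning set.
  P4: open — no interior node is in the conditioning set.
  P5: blocked at chain node BloodPressure ∈ conditioning set.
  P6: blocked at fork node BloodPressure ∈ conditioning set.
{BloodPressure} does not satisfy the backdoor criterion.

No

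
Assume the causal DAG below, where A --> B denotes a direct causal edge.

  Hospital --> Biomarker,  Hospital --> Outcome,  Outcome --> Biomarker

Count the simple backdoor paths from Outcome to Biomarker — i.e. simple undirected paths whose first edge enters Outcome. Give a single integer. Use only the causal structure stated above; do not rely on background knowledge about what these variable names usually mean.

1

A backdoor path from Outcome to Biomarker is any simple undirected path whose first edge points into Outcome (i.e. leaves Outcome via a parent).
Parents of Outcome: {Hospital}.
Enumerating:
  P1: Outcome <- Hospital -> Biomarker
That exhausts the simple backdoor paths. Count: 1.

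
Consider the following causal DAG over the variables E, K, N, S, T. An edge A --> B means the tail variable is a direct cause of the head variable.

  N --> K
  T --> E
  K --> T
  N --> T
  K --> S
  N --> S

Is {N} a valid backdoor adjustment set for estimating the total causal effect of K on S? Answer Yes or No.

Yes

Backdoor paths from K to S (paths whose first edge points into K):
  P1: K <- N -> S
Condition 1 (no descendant of K in the set): holds — descendants of K are {E, S, T}; none are in {N}.
Condition 2 (every backdoor path blocked by {N}):
  P1: blocked at fork node N ∈ conditioning set.
{N} satisfies the backdoor criterion.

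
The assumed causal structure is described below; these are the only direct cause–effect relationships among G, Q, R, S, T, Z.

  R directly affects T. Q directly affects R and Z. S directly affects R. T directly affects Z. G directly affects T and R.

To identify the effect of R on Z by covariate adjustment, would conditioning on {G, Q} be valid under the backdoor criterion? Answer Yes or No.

Backdoor paths from R to Z (paths whose first edge points into R):
  P1: R <- G -> T -> Z
  P2: R <- Q -> Z
Condition 1 (no descendant of R in the set): holds — descendants of R are {T, Z}; none are in {G, Q}.
Condition 2 (every backdoor path blocked by {G, Q}):
  P1: blocked at fork node G ∈ conditioning set.
  P2: blocked at fork node Q ∈ conditioning set.
{G, Q} satisfies the backdoor criterion.

Yes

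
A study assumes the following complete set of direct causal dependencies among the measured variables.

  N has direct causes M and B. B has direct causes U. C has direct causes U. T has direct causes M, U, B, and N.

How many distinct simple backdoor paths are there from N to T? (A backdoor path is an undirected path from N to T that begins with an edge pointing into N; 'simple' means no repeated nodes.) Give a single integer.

3

A backdoor path from N to T is any simple undirected path whose first edge points into N (i.e. leaves N via a parent).
Parents of N: {B, M}.
Enumerating:
  P1: N <- M -> T
  P2: N <- B <- U -> T
  P3: N <- B -> T
That exhausts the simple backdoor paths. Count: 3.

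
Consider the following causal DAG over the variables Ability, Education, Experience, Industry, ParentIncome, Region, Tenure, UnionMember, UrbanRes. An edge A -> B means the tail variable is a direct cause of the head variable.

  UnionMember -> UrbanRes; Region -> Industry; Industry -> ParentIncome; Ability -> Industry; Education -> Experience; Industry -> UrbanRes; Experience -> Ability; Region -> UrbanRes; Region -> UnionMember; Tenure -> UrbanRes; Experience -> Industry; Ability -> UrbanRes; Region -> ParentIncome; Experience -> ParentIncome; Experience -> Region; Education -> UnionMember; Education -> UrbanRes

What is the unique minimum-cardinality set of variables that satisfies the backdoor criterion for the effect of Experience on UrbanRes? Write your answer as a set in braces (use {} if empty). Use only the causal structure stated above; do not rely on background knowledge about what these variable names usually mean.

{Education}

Variables eligible for adjustment (non-descendants of Experience, excluding Experience and UrbanRes): {Education, Tenure}.
Backdoor paths from Experience to UrbanRes:
  P1: Experience <- Education -> UnionMember <- Region -> Industry <- Ability -> UrbanRes
  P2: Experience <- Education -> UnionMember <- Region -> Industry -> UrbanRes
  P3: Experience <- Education -> UnionMember <- Region -> ParentIncome <- Industry <- Ability -> UrbanRes
  P4: Experience <- Education -> UnionMember <- Region -> ParentIncome <- Industry -> UrbanRes
  P5: Experience <- Education -> UnionMember <- Region -> UrbanRes
  P6: Experience <- Education -> UnionMember -> UrbanRes
  P7: Experience <- Education -> UrbanRes
The empty set is not sufficient: P6 (Experience <- Education -> UnionMember -> UrbanRes) has no collider blocking it and no conditioned non-collider, so it is open.
Try {Education}:
  P1: blocked at fork node Education ∈ conditioning set.
  P2: blocked at fork node Education ∈ conditioning set.
  P3: blocked at fork node Education ∈ conditioning set.
  P4: blocked at fork node Education ∈ conditioning set.
  P5: blocked at fork node Education ∈ conditioning set.
  P6: blocked at fork node Education ∈ conditioning set.
  P7: blocked at fork node Education ∈ conditioning set.
{Education} contains no descendant of Experience and blocks every backdoor path.
No other singleton works — e.g. {Tenure} leaves P6 open — so {Education} is the unique smallest valid adjustment set.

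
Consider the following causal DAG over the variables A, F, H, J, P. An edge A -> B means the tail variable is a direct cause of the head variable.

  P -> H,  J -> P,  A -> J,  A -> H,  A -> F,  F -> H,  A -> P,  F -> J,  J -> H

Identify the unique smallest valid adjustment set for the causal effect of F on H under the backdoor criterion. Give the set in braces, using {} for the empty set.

{A}

Variables eligible for adjustment (non-descendants of F, excluding F and H): {A}.
Backdoor paths from F to H:
  P1: F <- A -> J -> P -> H
  P2: F <- A -> J -> H
  P3: F <- A -> P <- J -> H
  P4: F <- A -> P -> H
  P5: F <- A -> H
The empty set is not sufficient: P1 (F <- A -> J -> P -> H) has no collider blocking it and no conditioned non-collider, so it is open.
Try {A}:
  P1: blocked at fork node A ∈ conditioning set.
  P2: blocked at fork node A ∈ conditioning set.
  P3: blocked at fork node A ∈ conditioning set.
  P4: blocked at fork node A ∈ conditioning set.
  P5: blocked at fork node A ∈ conditioning set.
{A} contains no descendant of F and blocks every backdoor path.
{A} is the unique smallest valid adjustment set.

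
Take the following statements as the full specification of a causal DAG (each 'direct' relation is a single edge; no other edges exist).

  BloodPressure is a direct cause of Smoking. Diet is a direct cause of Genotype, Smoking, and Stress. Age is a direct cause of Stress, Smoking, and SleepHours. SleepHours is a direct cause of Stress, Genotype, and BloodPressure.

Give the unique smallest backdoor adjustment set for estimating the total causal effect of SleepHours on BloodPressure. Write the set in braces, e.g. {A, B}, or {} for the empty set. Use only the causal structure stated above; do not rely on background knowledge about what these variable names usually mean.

{}

Variables eligible for adjustment (non-descendants of SleepHours, excluding SleepHours and BloodPressure): {Age, Diet}.
Backdoor paths from SleepHours to BloodPressure:
  P1: SleepHours <- Age -> Smoking <- BloodPressure
  P2: SleepHours <- Age -> Stress <- Diet -> Smoking <- BloodPressure
Each backdoor path contains an unconditioned collider, so every path is already blocked with the empty conditioning set:
  P1: blocked at collider Smoking (neither it nor any descendant is in the conditioning set).
  P2: blocked at collider Stress (neither it nor any descendant is in the conditioning set).
The empty set is therefore the unique smallest valid set.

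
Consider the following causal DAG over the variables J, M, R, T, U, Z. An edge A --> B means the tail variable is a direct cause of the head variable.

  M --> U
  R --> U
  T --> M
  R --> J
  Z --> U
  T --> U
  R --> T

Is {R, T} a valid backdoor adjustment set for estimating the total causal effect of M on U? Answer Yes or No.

Backdoor paths from M to U (paths whose first edge points into M):
  P1: M <- T <- R -> U
  P2: M <- T -> U
Condition 1 (no descendant of M in the set): holds — descendants of M are {U}; none are in {R, T}.
Condition 2 (every backdoor path blocked by {R, T}):
  P1: blocked at chain node T ∈ conditioning set.
  P2: blocked at fork node T ∈ conditioning set.
{R, T} satisfies the backdoor criterion.

Yes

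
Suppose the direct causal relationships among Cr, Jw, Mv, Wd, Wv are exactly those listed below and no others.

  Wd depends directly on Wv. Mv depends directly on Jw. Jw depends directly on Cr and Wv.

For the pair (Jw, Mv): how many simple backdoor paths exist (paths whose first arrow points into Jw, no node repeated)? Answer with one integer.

A backdoor path from Jw to Mv is any simple undirected path whose first edge points into Jw (i.e. leaves Jw via a parent).
Parents of Jw: {Cr, Wv}.
No simple path from any parent of Jw reaches Mv without revisiting Jw, so there are no backdoor paths.

0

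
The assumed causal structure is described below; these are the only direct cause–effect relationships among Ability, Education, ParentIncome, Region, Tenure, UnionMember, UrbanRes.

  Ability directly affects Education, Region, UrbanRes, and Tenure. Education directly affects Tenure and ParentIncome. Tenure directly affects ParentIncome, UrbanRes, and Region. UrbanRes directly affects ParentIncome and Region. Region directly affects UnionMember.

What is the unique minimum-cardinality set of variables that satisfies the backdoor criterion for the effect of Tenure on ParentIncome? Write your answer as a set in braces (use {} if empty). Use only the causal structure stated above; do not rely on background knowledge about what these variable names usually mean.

{Ability, Education}

Variables eligible for adjustment (non-descendants of Tenure, excluding Tenure and ParentIncome): {Ability, Education}.
Backdoor paths from Tenure to ParentIncome:
  P1: Tenure <- Ability -> Education -> ParentIncome
  P2: Tenure <- Ability -> UrbanRes -> ParentIncome
  P3: Tenure <- Ability -> Region <- UrbanRes -> ParentIncome
  P4: Tenure <- Education <- Ability -> UrbanRes -> ParentIncome
  P5: Tenure <- Education <- Ability -> Region <- UrbanRes -> ParentIncome
  P6: Tenure <- Education -> ParentIncome
The empty set is not sufficient: P1 (Tenure <- Ability -> Education -> ParentIncome) has no collider blocking it and no conditioned non-collider, so it is open.
Try {Ability, Education}:
  P1: blocked at fork node Ability ∈ conditioning set.
  P2: blocked at fork node Ability ∈ conditioning set.
  P3: blocked at fork node Ability ∈ conditioning set.
  P4: blocked at chain node Education ∈ conditioning set.
  P5: blocked at chain node Education ∈ conditioning set.
  P6: blocked at fork node Education ∈ conditioning set.
{Ability, Education} contains no descendant of Tenure and blocks every backdoor path.
Every element of {Ability, Education} is needed (dropping Ability leaves P2 open; dropping Education leaves P6 open), so no proper subset is valid.
Among all size-2 subsets of the eligible variables, only {Ability, Education} blocks every backdoor path, so it is the unique smallest valid adjustment set.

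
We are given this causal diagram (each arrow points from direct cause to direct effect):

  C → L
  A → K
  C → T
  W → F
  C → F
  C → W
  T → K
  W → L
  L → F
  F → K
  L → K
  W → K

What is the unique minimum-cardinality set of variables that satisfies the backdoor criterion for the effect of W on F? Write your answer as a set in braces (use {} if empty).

Variables eligible for adjustment (non-descendants of W, excluding W and F): {A, C, T}.
Backdoor paths from W to F:
  P1: W <- C -> L -> F
  P2: W <- C -> L -> K <- F
  P3: W <- C -> F
  P4: W <- C -> T -> K <- L -> F
  P5: W <- C -> T -> K <- F
The empty set is not sufficient: P1 (W <- C -> L -> F) has no collider blocking it and no conditioned non-collider, so it is open.
Try {C}:
  P1: blocked at fork node C ∈ conditioning set.
  P2: blocked at fork node C ∈ conditioning set.
  P3: blocked at fork node C ∈ conditioning set.
  P4: blocked at fork node C ∈ conditioning set.
  P5: blocked at fork node C ∈ conditioning set.
{C} contains no descendant of W and blocks every backdoor path.
No other singleton works — e.g. {A} leaves P1 open — so {C} is the unique smallest valid adjustment set.

{C}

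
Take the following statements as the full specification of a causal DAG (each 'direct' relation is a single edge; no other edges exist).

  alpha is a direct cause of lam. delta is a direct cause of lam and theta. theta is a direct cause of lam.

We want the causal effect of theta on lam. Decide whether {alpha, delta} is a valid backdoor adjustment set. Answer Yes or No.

Backdoor paths from theta to lam (paths whose first edge points into theta):
  P1: theta <- delta -> lam
Condition 1 (no descendant of theta in the set): holds — descendants of theta are {lam}; none are in {alpha, delta}.
Condition 2 (every backdoor path blocked by {alpha, delta}):
  P1: blocked at fork node delta ∈ conditioning set.
{alpha, delta} satisfies the backdoor criterion.

Yes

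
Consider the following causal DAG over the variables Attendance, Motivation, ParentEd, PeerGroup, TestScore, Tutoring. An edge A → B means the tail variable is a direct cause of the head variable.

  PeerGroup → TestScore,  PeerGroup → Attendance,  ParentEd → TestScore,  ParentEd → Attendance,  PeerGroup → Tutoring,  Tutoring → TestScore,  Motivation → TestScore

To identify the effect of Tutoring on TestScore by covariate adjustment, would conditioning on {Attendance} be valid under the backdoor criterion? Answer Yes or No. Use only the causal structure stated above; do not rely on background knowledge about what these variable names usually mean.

Backdoor paths from Tutoring to TestScore (paths whose first edge points into Tutoring):
  P1: Tutoring <- PeerGroup -> Attendance <- ParentEd -> TestScore
  P2: Tutoring <- PeerGroup -> TestScore
Condition 1 (no descendant of Tutoring in the set): holds — descendants of Tutoring are {TestScore}; none are in {Attendance}.
Condition 2 (every backdoor path blocked by {Attendance}):
  P1: open — collider(s) Attendance are conditioned on (or have a conditioned descendant) and no non-collider on the path is in the set.
  P2: open — no interior node is in the conditioning set.
{Attendance} does not satisfy the backdoor criterion.

No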